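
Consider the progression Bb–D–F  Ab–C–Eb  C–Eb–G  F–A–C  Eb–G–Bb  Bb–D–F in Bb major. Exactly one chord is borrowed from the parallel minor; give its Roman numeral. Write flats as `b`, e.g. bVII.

The diatonic triads in Bb major are Bb, Cm, Dm, Eb, F, Gm, Adim. Of the given chords, Bb–D–F = Bb, C–Eb–G = Cm, F–A–C = F and Eb–G–Bb = Eb are diatonic. Ab–C–Eb is not: scale degree 7 in Bb major carries Adim (vii°). In Bb minor the chord on that degree is Ab, so here it functions as bVII, borrowed from the parallel minor.

bVII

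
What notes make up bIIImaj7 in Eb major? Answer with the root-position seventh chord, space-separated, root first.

bIIImaj7 is built on the lowered scale degree 3. In Eb major degree 3 is G; lowered it becomes Gb. Building the major-seventh chord from the parallel minor on Gb: Gb–Bb–Db–F.

Gb Bb Db F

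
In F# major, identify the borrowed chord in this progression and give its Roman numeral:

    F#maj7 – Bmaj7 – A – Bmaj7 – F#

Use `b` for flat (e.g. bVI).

bIII

The diatonic triads in F# major are F#, G#m, A#m, B, C#, D#m, E#dim. Of the given chords, F#maj7, Bmaj7 and F# are diatonic. A (A–C#–E) is not: scale degree 3 in F# major carries A#m (iii). In F# minor the chord on that degree is A, so here it functions as bIII, borrowed from the parallel minor.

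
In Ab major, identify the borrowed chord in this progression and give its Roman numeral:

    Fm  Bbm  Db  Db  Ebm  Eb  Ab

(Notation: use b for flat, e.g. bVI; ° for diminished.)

v

The diatonic triads in Ab major are Ab, Bbm, Cm, Db, Eb, Fm, Gdim. Fm, Bbm, Db, Eb and Ab all belong to that set. Ebm (Eb–Gb–Bb) doesn't fit — on degree 5 Ab major would have Eb (V). Ebm is the degree-5 chord of Ab minor, so it is the borrowed v.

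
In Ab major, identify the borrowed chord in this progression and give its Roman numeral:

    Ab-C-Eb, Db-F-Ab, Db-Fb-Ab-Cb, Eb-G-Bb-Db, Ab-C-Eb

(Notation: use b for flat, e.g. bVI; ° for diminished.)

iv7

In Ab major the diatonic chords are Ab, Bbm, Cm, Db, Eb, Fm, Gdim. Ab–C–Eb = Ab, Db–F–Ab = Db and Eb–G–Bb–Db = Eb7 all belong to that set. Db–Fb–Ab–Cb is not: scale degree 4 in Ab major carries Db (IV). In Ab minor the chord on that degree is Dbm7, so here it functions as iv7, borrowed from the parallel minor.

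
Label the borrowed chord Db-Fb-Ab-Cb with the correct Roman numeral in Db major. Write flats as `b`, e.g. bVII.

i7

Db is scale degree 1 in Db major. The diatonic chord on degree 1 would be Db (I), but Db–Fb–Ab–Cb is the minor-seventh chord from Db minor. As a borrowed chord it is labeled i7.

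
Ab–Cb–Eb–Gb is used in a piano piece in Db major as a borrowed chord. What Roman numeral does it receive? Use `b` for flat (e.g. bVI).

The root Ab is the diatonic 5th degree of Db major; the borrowing shows in the chord quality. The diatonic chord on degree 5 would be Ab (V), but Ab–Cb–Eb–Gb is the minor-seventh chord from Db minor. As a borrowed chord it is labeled v7.

v7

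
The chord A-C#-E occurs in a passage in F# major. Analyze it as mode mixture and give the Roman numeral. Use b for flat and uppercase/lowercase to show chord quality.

A is the lowered form of scale degree 3 in F# major (the diatonic degree 3 is A#). The diatonic chord on degree 3 would be A#m (iii), but A–C#–E is the major chord from F# minor. As a borrowed chord it is labeled bIII.

bIII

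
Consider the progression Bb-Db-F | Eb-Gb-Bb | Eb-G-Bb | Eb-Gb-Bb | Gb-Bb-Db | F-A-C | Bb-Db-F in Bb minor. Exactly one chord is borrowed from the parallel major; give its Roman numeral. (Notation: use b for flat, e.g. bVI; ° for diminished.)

The diatonic triads in Bb minor (with V from harmonic minor) are Bbm, Cdim, Db, Ebm, F, Gb, Ab. Bb–Db–F = Bbm, Eb–Gb–Bb = Ebm, Gb–Bb–Db = Gb and F–A–C = F are all diatonic. Eb–G–Bb is not: scale degree 4 in Bb minor carries Ebm (iv). In Bb major the chord on that degree is Eb, so here it functions as IV, borrowed from the parallel major.

IV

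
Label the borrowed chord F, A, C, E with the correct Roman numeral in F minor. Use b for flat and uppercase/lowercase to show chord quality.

F is scale degree 1 in F minor. F–A–C–E is a major-seventh chord — the form found in F major, not the diatonic i (Fm). Borrowed into F minor it is written Imaj7.

Imaj7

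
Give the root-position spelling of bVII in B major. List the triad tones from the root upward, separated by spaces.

The root of bVII is the lowered 7th degree: A# becomes A. Stacking thirds in B minor on A gives A–C#–E.

A C# E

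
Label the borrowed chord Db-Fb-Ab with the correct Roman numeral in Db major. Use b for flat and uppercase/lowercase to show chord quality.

i

Db is scale degree 1 in Db major. The diatonic chord on degree 1 would be Db (I), but Db–Fb–Ab is the minor chord from Db minor. As a borrowed chord it is labeled i.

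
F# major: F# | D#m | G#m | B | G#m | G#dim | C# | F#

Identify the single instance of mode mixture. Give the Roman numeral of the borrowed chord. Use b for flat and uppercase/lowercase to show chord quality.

In F# major the diatonic chords are F#, G#m, A#m, B, C#, D#m, E#dim. Of the given chords, F#, D#m, G#m, B and C# are diatonic. G#dim (G#–B–D) is not: scale degree 2 in F# major carries G#m (ii). In F# minor the chord on that degree is G#dim, so here it functions as ii°, borrowed from the parallel minor.

ii°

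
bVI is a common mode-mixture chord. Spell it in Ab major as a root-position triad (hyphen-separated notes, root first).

Fb-Ab-Cb

Scale degree 6 in Ab major is F. bVI uses the lowered form, Fb, taken from Ab minor. Stacking thirds in Ab minor on Fb gives Fb–Ab–Cb.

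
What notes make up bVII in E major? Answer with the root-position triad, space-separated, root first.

Scale degree 7 in E major is D#. bVII uses the lowered form, D, taken from E minor. In E minor the chord on D is D–F#–A.

D F# A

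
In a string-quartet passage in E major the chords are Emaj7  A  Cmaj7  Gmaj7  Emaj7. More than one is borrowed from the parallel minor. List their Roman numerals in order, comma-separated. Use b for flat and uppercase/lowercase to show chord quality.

In E major the diatonic chords are E, F#m, G#m, A, B, C#m, D#dim. Of the given chords, Emaj7 and A are diatonic. But Cmaj7 (C–E–G–B) is foreign: the diatonic vi on degree 6 is C#m, whereas Cmaj7 comes from E minor. It is labeled bVImaj7. Gmaj7 (G–B–D–F#) doesn't fit — on degree 3 E major would have G#m (iii). Gmaj7 is the degree-3 chord of E minor, so it is the borrowed bIIImaj7.

bVImaj7, bIIImaj7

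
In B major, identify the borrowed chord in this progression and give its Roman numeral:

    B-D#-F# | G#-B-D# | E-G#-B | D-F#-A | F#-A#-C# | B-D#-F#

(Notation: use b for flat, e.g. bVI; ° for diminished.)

The diatonic triads in B major are B, C#m, D#m, E, F#, G#m, A#dim. Of the given chords, B–D#–F# = B, G#–B–D# = G#m, E–G#–B = E and F#–A#–C# = F# are diatonic. But D–F#–A is foreign: the diatonic iii on degree 3 is D#m, whereas D comes from B minor. It is labeled bIII.

bIII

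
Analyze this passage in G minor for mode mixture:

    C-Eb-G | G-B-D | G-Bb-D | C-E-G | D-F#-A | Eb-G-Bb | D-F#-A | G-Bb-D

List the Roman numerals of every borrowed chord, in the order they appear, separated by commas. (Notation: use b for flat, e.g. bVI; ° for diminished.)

I, IV

In G minor (with V from harmonic minor) the diatonic chords are Gm, Adim, Bb, Cm, D, Eb, F. C–Eb–G = Cm, G–Bb–D = Gm, D–F#–A = D and Eb–G–Bb = Eb are all diatonic. G–B–D is not: scale degree 1 in G minor carries Gm (i). In G major the chord on that degree is G, so here it functions as I, borrowed from the parallel major. C–E–G is not: scale degree 4 in G minor carries Cm (iv). In G major the chord on that degree is C, so here it functions as IV, borrowed from the parallel major.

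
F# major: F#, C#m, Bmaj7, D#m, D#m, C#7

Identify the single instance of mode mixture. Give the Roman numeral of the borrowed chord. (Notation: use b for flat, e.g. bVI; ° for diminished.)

v

The diatonic triads in F# major are F#, G#m, A#m, B, C#, D#m, E#dim. F#, Bmaj7, D#m and C#7 all belong to that set. But C#m (C#–E–G#) is foreign: the diatonic V on degree 5 is C#, whereas C#m comes from F# minor. It is labeled v.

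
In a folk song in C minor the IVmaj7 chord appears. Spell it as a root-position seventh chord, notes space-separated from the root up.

IVmaj7 is built on scale degree 4, which is F in both C minor and its parallel. In C major the chord on F is F–A–C–E.

F A C E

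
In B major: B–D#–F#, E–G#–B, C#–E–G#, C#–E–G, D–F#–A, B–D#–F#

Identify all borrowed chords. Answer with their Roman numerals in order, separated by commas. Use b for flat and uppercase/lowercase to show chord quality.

B major has the diatonic set B, C#m, D#m, E, F#, G#m, A#dim. Of the given chords, B–D#–F# = B, E–G#–B = E and C#–E–G# = C#m are diatonic. C#–E–G doesn't fit — on degree 2 B major would have C#m (ii). C#dim is the degree-2 chord of B minor, so it is the borrowed ii°. D–F#–A is not: scale degree 3 in B major carries D#m (iii). In B minor the chord on that degree is D, so here it functions as bIII, borrowed from the parallel minor.

ii°, bIII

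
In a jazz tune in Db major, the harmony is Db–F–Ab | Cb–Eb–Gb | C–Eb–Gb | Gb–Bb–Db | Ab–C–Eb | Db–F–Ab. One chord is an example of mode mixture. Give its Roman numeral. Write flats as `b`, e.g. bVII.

bVII

Db major has the diatonic set Db, Ebm, Fm, Gb, Ab, Bbm, Cdim. Db–F–Ab = Db, C–Eb–Gb = Cdim, Gb–Bb–Db = Gb and Ab–C–Eb = Ab are all diatonic. Cb–Eb–Gb doesn't fit — on degree 7 Db major would have Cdim (vii°). Cb is the degree-7 chord of Db minor, so it is the borrowed bVII.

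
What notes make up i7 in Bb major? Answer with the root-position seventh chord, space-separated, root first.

Bb Db F Ab

The root, Bb, is scale degree 1 — the same note in Bb major and Bb minor; only the chord quality changes. Building the minor-seventh chord from the parallel minor on Bb: Bb–Db–F–Ab.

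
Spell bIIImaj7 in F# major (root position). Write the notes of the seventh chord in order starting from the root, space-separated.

bIIImaj7 is built on the lowered scale degree 3. In F# major degree 3 is A#; lowered it becomes A. In F# minor the chord on A is A–C#–E–G#.

A C# E G#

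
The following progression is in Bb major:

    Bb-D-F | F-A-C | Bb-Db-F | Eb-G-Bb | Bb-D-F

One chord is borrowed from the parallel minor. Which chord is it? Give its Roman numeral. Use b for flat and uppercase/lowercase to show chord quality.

i

The diatonic triads in Bb major are Bb, Cm, Dm, Eb, F, Gm, Adim. Bb–D–F = Bb, F–A–C = F and Eb–G–Bb = Eb are all diatonic. Bb–Db–F is not: scale degree 1 in Bb major carries Bb (I). In Bb minor the chord on that degree is Bbm, so here it functions as i, borrowed from the parallel minor.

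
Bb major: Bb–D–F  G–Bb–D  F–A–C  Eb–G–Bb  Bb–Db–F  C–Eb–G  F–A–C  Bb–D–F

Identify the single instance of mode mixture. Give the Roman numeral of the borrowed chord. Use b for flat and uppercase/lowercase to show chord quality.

i

The diatonic triads in Bb major are Bb, Cm, Dm, Eb, F, Gm, Adim. Bb–D–F = Bb, G–Bb–D = Gm, F–A–C = F, Eb–G–Bb = Eb and C–Eb–G = Cm all belong to that set. Bb–Db–F doesn't fit — on degree 1 Bb major would have Bb (I). Bbm is the degree-1 chord of Bb minor, so it is the borrowed i.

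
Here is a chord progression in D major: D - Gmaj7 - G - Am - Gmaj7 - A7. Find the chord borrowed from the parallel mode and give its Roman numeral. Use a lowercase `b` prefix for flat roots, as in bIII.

In D major the diatonic chords are D, Em, F#m, G, A, Bm, C#dim. D, Gmaj7, G and A7 all belong to that set. Am (A–C–E) doesn't fit — on degree 5 D major would have A (V). Am is the degree-5 chord of D minor, so it is the borrowed v.

v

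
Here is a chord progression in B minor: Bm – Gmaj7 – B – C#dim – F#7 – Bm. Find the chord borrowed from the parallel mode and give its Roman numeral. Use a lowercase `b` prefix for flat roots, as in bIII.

The diatonic triads in B minor (with V from harmonic minor) are Bm, C#dim, D, Em, F#, G, A. Of the given chords, Bm, Gmaj7, C#dim and F#7 are diatonic. But B (B–D#–F#) is foreign: the diatonic i on degree 1 is Bm, whereas B comes from B major. It is labeled I.

I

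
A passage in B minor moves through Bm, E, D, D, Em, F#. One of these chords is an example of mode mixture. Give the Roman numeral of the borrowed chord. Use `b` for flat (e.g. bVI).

IV

In B minor (with V from harmonic minor) the diatonic chords are Bm, C#dim, D, Em, F#, G, A. Bm, D, Em and F# are all diatonic. E (E–G#–B) doesn't fit — on degree 4 B minor would have Em (iv). E is the degree-4 chord of B major, so it is the borrowed IV.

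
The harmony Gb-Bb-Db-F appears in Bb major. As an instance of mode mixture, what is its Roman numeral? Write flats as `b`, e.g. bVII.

Gb is the lowered form of scale degree 6 in Bb major (the diatonic degree 6 is G). Gb–Bb–Db–F is a major-seventh chord — the form found in Bb minor, not the diatonic vi (Gm). Borrowed into Bb major it is written bVImaj7.

bVImaj7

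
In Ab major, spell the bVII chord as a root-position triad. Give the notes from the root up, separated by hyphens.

bVII is built on the lowered scale degree 7. In Ab major degree 7 is G; lowered it becomes Gb. In Ab minor the chord on Gb is Gb–Bb–Db.

Gb-Bb-Db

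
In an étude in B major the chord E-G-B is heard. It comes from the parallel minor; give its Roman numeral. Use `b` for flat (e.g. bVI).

The root E is the diatonic 4th degree of B major; the borrowing shows in the chord quality. Diatonically B major has E (IV) on that degree; E–G–B is instead the minor chord native to B minor, so it takes the label iv.

iv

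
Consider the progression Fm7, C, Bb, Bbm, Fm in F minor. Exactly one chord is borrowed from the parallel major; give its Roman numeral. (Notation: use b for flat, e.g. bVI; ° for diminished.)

IV

In F minor (with V from harmonic minor) the diatonic chords are Fm, Gdim, Ab, Bbm, C, Db, Eb. Of the given chords, Fm7, C, Bbm and Fm are diatonic. Bb (Bb–D–F) is not: scale degree 4 in F minor carries Bbm (iv). In F major the chord on that degree is Bb, so here it functions as IV, borrowed from the parallel major.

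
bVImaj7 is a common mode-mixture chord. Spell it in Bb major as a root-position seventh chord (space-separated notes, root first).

Gb Bb Db F

The root of bVImaj7 is the lowered 6th degree: G becomes Gb. Building the major-seventh chord from the parallel minor on Gb: Gb–Bb–Db–F.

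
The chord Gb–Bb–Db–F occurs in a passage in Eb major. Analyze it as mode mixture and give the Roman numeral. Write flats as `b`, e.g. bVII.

Gb is the lowered form of scale degree 3 in Eb major (the diatonic degree 3 is G). Diatonically Eb major has Gm (iii) on that degree; Gb–Bb–Db–F is instead the major-seventh chord native to Eb minor, so it takes the label bIIImaj7.

bIIImaj7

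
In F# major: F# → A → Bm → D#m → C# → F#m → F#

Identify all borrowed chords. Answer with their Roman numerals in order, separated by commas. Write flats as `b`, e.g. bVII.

bIII, iv, i

The diatonic triads in F# major are F#, G#m, A#m, B, C#, D#m, E#dim. Of the given chords, F#, D#m and C# are diatonic. But A (A–C#–E) is foreign: the diatonic iii on degree 3 is A#m, whereas A comes from F# minor. It is labeled bIII. Bm (B–D–F#) is not: scale degree 4 in F# major carries B (IV). In F# minor the chord on that degree is Bm, so here it functions as iv, borrowed from the parallel minor. But F#m (F#–A–C#) is foreign: the diatonic I on degree 1 is F#, whereas F#m comes from F# minor. It is labeled i.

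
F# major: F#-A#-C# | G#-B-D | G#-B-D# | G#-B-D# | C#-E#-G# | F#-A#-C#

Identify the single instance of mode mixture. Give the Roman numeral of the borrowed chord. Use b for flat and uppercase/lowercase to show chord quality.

ii°

In F# major the diatonic chords are F#, G#m, A#m, B, C#, D#m, E#dim. F#–A#–C# = F#, G#–B–D# = G#m and C#–E#–G# = C# all belong to that set. G#–B–D is not: scale degree 2 in F# major carries G#m (ii). In F# minor the chord on that degree is G#dim, so here it functions as ii°, borrowed from the parallel minor.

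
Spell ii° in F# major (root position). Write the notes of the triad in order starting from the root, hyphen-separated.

ii° is built on scale degree 2, which is G# in both F# major and its parallel. Stacking thirds in F# minor on G# gives G#–B–D.

G#-B-D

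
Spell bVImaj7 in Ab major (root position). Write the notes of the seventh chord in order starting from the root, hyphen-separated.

Fb-Ab-Cb-Eb

bVImaj7 is built on the lowered scale degree 6. In Ab major degree 6 is F; lowered it becomes Fb. Stacking thirds in Ab minor on Fb gives Fb–Ab–Cb–Eb.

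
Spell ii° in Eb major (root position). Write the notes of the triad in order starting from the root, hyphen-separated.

F-Ab-Cb

ii° is built on scale degree 2, which is F in both Eb major and its parallel. Building the diminished chord from the parallel minor on F: F–Ab–Cb.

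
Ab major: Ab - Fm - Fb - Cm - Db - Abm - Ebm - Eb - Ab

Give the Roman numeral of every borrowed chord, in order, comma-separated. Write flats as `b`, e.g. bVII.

In Ab major the diatonic chords are Ab, Bbm, Cm, Db, Eb, Fm, Gdim. Ab, Fm, Cm, Db and Eb all belong to that set. But Fb (Fb–Ab–Cb) is foreign: the diatonic vi on degree 6 is Fm, whereas Fb comes from Ab minor. It is labeled bVI. Abm (Ab–Cb–Eb) is not: scale degree 1 in Ab major carries Ab (I). In Ab minor the chord on that degree is Abm, so here it functions as i, borrowed from the parallel minor. Ebm (Eb–Gb–Bb) is not: scale degree 5 in Ab major carries Eb (V). In Ab minor the chord on that degree is Ebm, so here it functions as v, borrowed from the parallel minor.

bVI, i, v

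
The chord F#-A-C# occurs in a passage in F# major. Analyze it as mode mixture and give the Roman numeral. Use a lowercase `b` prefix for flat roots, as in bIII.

i

F# is scale degree 1 in F# major. Diatonically F# major has F# (I) on that degree; F#–A–C# is instead the minor chord native to F# minor, so it takes the label i.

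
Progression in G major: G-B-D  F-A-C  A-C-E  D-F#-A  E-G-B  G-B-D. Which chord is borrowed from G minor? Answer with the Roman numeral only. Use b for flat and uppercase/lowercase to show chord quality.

bVII

In G major the diatonic chords are G, Am, Bm, C, D, Em, F#dim. G–B–D = G, A–C–E = Am, D–F#–A = D and E–G–B = Em are all diatonic. F–A–C is not: scale degree 7 in G major carries F#dim (vii°). In G minor the chord on that degree is F, so here it functions as bVII, borrowed from the parallel minor.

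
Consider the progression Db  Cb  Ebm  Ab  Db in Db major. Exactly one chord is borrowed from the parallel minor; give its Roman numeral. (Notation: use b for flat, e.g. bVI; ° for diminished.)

In Db major the diatonic chords are Db, Ebm, Fm, Gb, Ab, Bbm, Cdim. Db, Ebm and Ab all belong to that set. Cb (Cb–Eb–Gb) doesn't fit — on degree 7 Db major would have Cdim (vii°). Cb is the degree-7 chord of Db minor, so it is the borrowed bVII.

bVII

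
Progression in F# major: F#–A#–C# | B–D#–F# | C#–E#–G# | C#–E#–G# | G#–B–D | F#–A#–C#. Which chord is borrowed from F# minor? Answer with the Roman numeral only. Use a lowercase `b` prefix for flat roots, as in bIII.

The diatonic triads in F# major are F#, G#m, A#m, B, C#, D#m, E#dim. F#–A#–C# = F#, B–D#–F# = B and C#–E#–G# = C# all belong to that set. G#–B–D doesn't fit — on degree 2 F# major would have G#m (ii). G#dim is the degree-2 chord of F# minor, so it is the borrowed ii°.

ii°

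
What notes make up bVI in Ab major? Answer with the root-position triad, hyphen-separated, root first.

Scale degree 6 in Ab major is F. bVI uses the lowered form, Fb, taken from Ab minor. Building the major chord from the parallel minor on Fb: Fb–Ab–Cb.

Fb-Ab-Cb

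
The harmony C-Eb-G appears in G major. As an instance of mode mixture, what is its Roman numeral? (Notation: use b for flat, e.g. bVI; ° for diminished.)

C is scale degree 4 in G major. C–Eb–G is a minor chord — the form found in G minor, not the diatonic IV (C). Borrowed into G major it is written iv.

iv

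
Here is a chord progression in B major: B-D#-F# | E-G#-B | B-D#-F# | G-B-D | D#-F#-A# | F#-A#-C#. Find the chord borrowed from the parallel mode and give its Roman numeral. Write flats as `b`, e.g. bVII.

bVI

In B major the diatonic chords are B, C#m, D#m, E, F#, G#m, A#dim. B–D#–F# = B, E–G#–B = E, D#–F#–A# = D#m and F#–A#–C# = F# are all diatonic. But G–B–D is foreign: the diatonic vi on degree 6 is G#m, whereas G comes from B minor. It is labeled bVI.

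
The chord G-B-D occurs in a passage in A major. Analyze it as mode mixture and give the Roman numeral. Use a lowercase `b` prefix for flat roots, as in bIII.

G is the lowered form of scale degree 7 in A major (the diatonic degree 7 is G#). G–B–D is a major chord — the form found in A minor, not the diatonic vii° (G#dim). Borrowed into A major it is written bVII.

bVII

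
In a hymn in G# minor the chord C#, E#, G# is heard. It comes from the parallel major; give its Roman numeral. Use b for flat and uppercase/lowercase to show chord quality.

IV

C# is scale degree 4 in G# minor. C#–E#–G# is a major chord — the form found in G# major, not the diatonic iv (C#m). Borrowed into G# minor it is written IV.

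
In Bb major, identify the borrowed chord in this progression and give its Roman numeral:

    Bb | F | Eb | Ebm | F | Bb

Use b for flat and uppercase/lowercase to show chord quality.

In Bb major the diatonic chords are Bb, Cm, Dm, Eb, F, Gm, Adim. Bb, F and Eb are all diatonic. Ebm (Eb–Gb–Bb) is not: scale degree 4 in Bb major carries Eb (IV). In Bb minor the chord on that degree is Ebm, so here it functions as iv, borrowed from the parallel minor.

iv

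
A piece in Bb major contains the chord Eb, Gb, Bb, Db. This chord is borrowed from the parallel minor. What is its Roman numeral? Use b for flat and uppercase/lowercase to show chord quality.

The root Eb is the diatonic 4th degree of Bb major; the borrowing shows in the chord quality. Diatonically Bb major has Eb (IV) on that degree; Eb–Gb–Bb–Db is instead the minor-seventh chord native to Bb minor, so it takes the label iv7.

iv7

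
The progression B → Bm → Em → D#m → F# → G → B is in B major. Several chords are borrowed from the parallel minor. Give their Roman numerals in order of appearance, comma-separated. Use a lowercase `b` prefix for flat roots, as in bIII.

In B major the diatonic chords are B, C#m, D#m, E, F#, G#m, A#dim. B, D#m and F# are all diatonic. But Bm (B–D–F#) is foreign: the diatonic I on degree 1 is B, whereas Bm comes from B minor. It is labeled i. Em (E–G–B) is not: scale degree 4 in B major carries E (IV). In B minor the chord on that degree is Em, so here it functions as iv, borrowed from the parallel minor. G (G–B–D) is not: scale degree 6 in B major carries G#m (vi). In B minor the chord on that degree is G, so here it functions as bVI, borrowed from the parallel minor.

i, iv, bVI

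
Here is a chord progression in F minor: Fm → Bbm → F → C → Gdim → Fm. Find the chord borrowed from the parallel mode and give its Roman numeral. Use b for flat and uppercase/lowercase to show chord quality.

The diatonic triads in F minor (with V from harmonic minor) are Fm, Gdim, Ab, Bbm, C, Db, Eb. Fm, Bbm, C and Gdim are all diatonic. But F (F–A–C) is foreign: the diatonic i on degree 1 is Fm, whereas F comes from F major. It is labeled I.

I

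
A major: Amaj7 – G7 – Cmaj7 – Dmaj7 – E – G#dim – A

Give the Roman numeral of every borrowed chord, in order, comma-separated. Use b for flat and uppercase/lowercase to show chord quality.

The diatonic triads in A major are A, Bm, C#m, D, E, F#m, G#dim. Amaj7, Dmaj7, E, G#dim and A all belong to that set. G7 (G–B–D–F) doesn't fit — on degree 7 A major would have G#dim (vii°). G7 is the degree-7 chord of A minor, so it is the borrowed bVII7. Cmaj7 (C–E–G–B) doesn't fit — on degree 3 A major would have C#m (iii). Cmaj7 is the degree-3 chord of A minor, so it is the borrowed bIIImaj7.

bVII7, bIIImaj7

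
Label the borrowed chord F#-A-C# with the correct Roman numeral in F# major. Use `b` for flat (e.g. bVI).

The root F# is the diatonic 1st degree of F# major; the borrowing shows in the chord quality. Diatonically F# major has F# (I) on that degree; F#–A–C# is instead the minor chord native to F# minor, so it takes the label i.

i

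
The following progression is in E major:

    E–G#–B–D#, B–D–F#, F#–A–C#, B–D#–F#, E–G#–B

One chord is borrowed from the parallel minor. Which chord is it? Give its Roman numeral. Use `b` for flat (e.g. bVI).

In E major the diatonic chords are E, F#m, G#m, A, B, C#m, D#dim. E–G#–B–D# = Emaj7, F#–A–C# = F#m, B–D#–F# = B and E–G#–B = E are all diatonic. But B–D–F# is foreign: the diatonic V on degree 5 is B, whereas Bm comes from E minor. It is labeled v.

v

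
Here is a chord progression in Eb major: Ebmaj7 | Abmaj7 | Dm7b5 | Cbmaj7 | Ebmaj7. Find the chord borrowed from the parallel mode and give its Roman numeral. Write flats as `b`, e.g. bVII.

bVImaj7

The diatonic triads in Eb major are Eb, Fm, Gm, Ab, Bb, Cm, Ddim. Ebmaj7, Abmaj7 and Dm7b5 are all diatonic. But Cbmaj7 (Cb–Eb–Gb–Bb) is foreign: the diatonic vi on degree 6 is Cm, whereas Cbmaj7 comes from Eb minor. It is labeled bVImaj7.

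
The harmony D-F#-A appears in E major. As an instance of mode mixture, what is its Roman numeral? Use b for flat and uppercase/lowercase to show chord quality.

D is the lowered form of scale degree 7 in E major (the diatonic degree 7 is D#). The diatonic chord on degree 7 would be D#dim (vii°), but D–F#–A is the major chord from E minor. As a borrowed chord it is labeled bVII.

bVII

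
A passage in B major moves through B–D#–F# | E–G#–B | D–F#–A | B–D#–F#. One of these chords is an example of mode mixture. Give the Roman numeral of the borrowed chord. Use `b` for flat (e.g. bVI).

In B major the diatonic chords are B, C#m, D#m, E, F#, G#m, A#dim. Of the given chords, B–D#–F# = B and E–G#–B = E are diatonic. D–F#–A is not: scale degree 3 in B major carries D#m (iii). In B minor the chord on that degree is D, so here it functions as bIII, borrowed from the parallel minor.

bIII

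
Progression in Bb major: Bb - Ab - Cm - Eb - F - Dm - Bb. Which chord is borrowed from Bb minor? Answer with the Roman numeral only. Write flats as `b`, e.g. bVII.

bVII

The diatonic triads in Bb major are Bb, Cm, Dm, Eb, F, Gm, Adim. Bb, Cm, Eb, F and Dm all belong to that set. But Ab (Ab–C–Eb) is foreign: the diatonic vii° on degree 7 is Adim, whereas Ab comes from Bb minor. It is labeled bVII.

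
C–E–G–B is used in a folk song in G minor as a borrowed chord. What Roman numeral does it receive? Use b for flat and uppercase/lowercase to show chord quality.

The root C is the diatonic 4th degree of G minor; the borrowing shows in the chord quality. The diatonic chord on degree 4 would be Cm (iv), but C–E–G–B is the major-seventh chord from G major. As a borrowed chord it is labeled IVmaj7.

IVmaj7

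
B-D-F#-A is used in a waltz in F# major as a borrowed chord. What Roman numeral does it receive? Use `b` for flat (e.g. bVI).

iv7

The root B is the diatonic 4th degree of F# major; the borrowing shows in the chord quality. The diatonic chord on degree 4 would be B (IV), but B–D–F#–A is the minor-seventh chord from F# minor. As a borrowed chord it is labeled iv7.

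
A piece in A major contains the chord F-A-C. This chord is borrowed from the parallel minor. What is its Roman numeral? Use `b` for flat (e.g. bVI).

bVI

F is the lowered form of scale degree 6 in A major (the diatonic degree 6 is F#). The diatonic chord on degree 6 would be F#m (vi), but F–A–C is the major chord from A minor. As a borrowed chord it is labeled bVI.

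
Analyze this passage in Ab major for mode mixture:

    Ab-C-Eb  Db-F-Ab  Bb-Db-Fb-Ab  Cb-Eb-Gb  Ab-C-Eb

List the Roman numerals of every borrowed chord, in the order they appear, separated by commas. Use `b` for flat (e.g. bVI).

iiø7, bIII

The diatonic triads in Ab major are Ab, Bbm, Cm, Db, Eb, Fm, Gdim. Ab–C–Eb = Ab and Db–F–Ab = Db both belong to that set. Bb–Db–Fb–Ab is not: scale degree 2 in Ab major carries Bbm (ii). In Ab minor the chord on that degree is Bbm7b5, so here it functions as iiø7, borrowed from the parallel minor. Cb–Eb–Gb is not: scale degree 3 in Ab major carries Cm (iii). In Ab minor the chord on that degree is Cb, so here it functions as bIII, borrowed from the parallel minor.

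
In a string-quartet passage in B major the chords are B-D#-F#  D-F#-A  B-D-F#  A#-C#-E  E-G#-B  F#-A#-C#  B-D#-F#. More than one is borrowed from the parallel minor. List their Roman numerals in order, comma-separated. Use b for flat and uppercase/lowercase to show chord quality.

The diatonic triads in B major are B, C#m, D#m, E, F#, G#m, A#dim. Of the given chords, B–D#–F# = B, A#–C#–E = A#dim, E–G#–B = E and F#–A#–C# = F# are diatonic. But D–F#–A is foreign: the diatonic iii on degree 3 is D#m, whereas D comes from B minor. It is labeled bIII. B–D–F# is not: scale degree 1 in B major carries B (I). In B minor the chord on that degree is Bm, so here it functions as i, borrowed from the parallel minor.

bIII, i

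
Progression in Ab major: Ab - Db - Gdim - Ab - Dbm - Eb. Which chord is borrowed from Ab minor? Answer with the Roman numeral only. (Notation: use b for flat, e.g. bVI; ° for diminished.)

iv

In Ab major the diatonic chords are Ab, Bbm, Cm, Db, Eb, Fm, Gdim. Ab, Db, Gdim and Eb all belong to that set. Dbm (Db–Fb–Ab) is not: scale degree 4 in Ab major carries Db (IV). In Ab minor the chord on that degree is Dbm, so here it functions as iv, borrowed from the parallel minor.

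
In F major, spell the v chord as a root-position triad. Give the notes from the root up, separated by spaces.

The root, C, is scale degree 5 — the same note in F major and F minor; only the chord quality changes. In F minor the chord on C is C–Eb–G.

C Eb G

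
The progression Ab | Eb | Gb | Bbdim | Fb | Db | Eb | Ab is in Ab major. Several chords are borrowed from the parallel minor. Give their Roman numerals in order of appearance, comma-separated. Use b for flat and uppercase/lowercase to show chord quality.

bVII, ii°, bVI

The diatonic triads in Ab major are Ab, Bbm, Cm, Db, Eb, Fm, Gdim. Ab, Eb and Db are all diatonic. Gb (Gb–Bb–Db) doesn't fit — on degree 7 Ab major would have Gdim (vii°). Gb is the degree-7 chord of Ab minor, so it is the borrowed bVII. But Bbdim (Bb–Db–Fb) is foreign: the diatonic ii on degree 2 is Bbm, whereas Bbdim comes from Ab minor. It is labeled ii°. Fb (Fb–Ab–Cb) doesn't fit — on degree 6 Ab major would have Fm (vi). Fb is the degree-6 chord of Ab minor, so it is the borrowed bVI.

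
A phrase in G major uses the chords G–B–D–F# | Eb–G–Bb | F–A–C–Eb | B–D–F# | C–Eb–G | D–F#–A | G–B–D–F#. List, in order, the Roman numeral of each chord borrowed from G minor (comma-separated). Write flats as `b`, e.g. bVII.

G major has the diatonic set G, Am, Bm, C, D, Em, F#dim. Of the given chords, G–B–D–F# = Gmaj7, B–D–F# = Bm and D–F#–A = D are diatonic. Eb–G–Bb is not: scale degree 6 in G major carries Em (vi). In G minor the chord on that degree is Eb, so here it functions as bVI, borrowed from the parallel minor. F–A–C–Eb doesn't fit — on degree 7 G major would have F#dim (vii°). F7 is the degree-7 chord of G minor, so it is the borrowed bVII7. C–Eb–G doesn't fit — on degree 4 G major would have C (IV). Cm is the degree-4 chord of G minor, so it is the borrowed iv.

bVI, bVII7, iv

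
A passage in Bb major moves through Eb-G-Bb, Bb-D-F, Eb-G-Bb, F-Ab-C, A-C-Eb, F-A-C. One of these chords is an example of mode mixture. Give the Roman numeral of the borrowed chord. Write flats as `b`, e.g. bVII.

v

Bb major has the diatonic set Bb, Cm, Dm, Eb, F, Gm, Adim. Of the given chords, Eb–G–Bb = Eb, Bb–D–F = Bb, A–C–Eb = Adim and F–A–C = F are diatonic. F–Ab–C is not: scale degree 5 in Bb major carries F (V). In Bb minor the chord on that degree is Fm, so here it functions as v, borrowed from the parallel minor.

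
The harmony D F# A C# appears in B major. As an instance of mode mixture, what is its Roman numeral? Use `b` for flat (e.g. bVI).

In B major scale degree 3 is D#; D is its lowered form, from B minor. The diatonic chord on degree 3 would be D#m (iii), but D–F#–A–C# is the major-seventh chord from B minor. As a borrowed chord it is labeled bIIImaj7.

bIIImaj7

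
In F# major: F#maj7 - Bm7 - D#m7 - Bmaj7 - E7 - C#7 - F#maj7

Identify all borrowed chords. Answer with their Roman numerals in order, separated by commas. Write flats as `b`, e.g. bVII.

iv7, bVII7

F# major has the diatonic set F#, G#m, A#m, B, C#, D#m, E#dim. Of the given chords, F#maj7, D#m7, Bmaj7 and C#7 are diatonic. Bm7 (B–D–F#–A) is not: scale degree 4 in F# major carries B (IV). In F# minor the chord on that degree is Bm7, so here it functions as iv7, borrowed from the parallel minor. E7 (E–G#–B–D) doesn't fit — on degree 7 F# major would have E#dim (vii°). E7 is the degree-7 chord of F# minor, so it is the borrowed bVII7.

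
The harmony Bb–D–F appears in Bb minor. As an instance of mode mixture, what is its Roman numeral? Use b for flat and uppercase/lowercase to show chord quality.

I

The root Bb is the diatonic 1st degree of Bb minor; the borrowing shows in the chord quality. The diatonic chord on degree 1 would be Bbm (i), but Bb–D–F is the major chord from Bb major. As a borrowed chord it is labeled I.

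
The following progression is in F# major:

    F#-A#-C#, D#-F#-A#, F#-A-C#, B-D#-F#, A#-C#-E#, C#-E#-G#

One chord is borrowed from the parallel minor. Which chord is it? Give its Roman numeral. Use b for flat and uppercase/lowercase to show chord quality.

In F# major the diatonic chords are F#, G#m, A#m, B, C#, D#m, E#dim. F#–A#–C# = F#, D#–F#–A# = D#m, B–D#–F# = B, A#–C#–E# = A#m and C#–E#–G# = C# all belong to that set. F#–A–C# doesn't fit — on degree 1 F# major would have F# (I). F#m is the degree-1 chord of F# minor, so it is the borrowed i.

i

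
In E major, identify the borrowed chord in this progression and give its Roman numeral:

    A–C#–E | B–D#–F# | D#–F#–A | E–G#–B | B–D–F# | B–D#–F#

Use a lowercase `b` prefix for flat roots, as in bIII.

In E major the diatonic chords are E, F#m, G#m, A, B, C#m, D#dim. A–C#–E = A, B–D#–F# = B, D#–F#–A = D#dim and E–G#–B = E are all diatonic. But B–D–F# is foreign: the diatonic V on degree 5 is B, whereas Bm comes from E minor. It is labeled v.

v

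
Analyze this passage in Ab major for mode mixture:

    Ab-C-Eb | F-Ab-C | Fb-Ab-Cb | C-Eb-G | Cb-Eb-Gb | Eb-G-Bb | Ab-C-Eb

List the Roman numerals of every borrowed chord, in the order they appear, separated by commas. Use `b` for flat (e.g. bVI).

bVI, bIII

Ab major has the diatonic set Ab, Bbm, Cm, Db, Eb, Fm, Gdim. Of the given chords, Ab–C–Eb = Ab, F–Ab–C = Fm, C–Eb–G = Cm and Eb–G–Bb = Eb are diatonic. But Fb–Ab–Cb is foreign: the diatonic vi on degree 6 is Fm, whereas Fb comes from Ab minor. It is labeled bVI. But Cb–Eb–Gb is foreign: the diatonic iii on degree 3 is Cm, whereas Cb comes from Ab minor. It is labeled bIII.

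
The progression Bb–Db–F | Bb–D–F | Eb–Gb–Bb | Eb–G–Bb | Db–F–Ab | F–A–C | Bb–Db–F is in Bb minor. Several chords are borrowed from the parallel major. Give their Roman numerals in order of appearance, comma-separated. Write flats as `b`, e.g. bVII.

I, IV

Bb minor has the diatonic set Bbm, Cdim, Db, Ebm, F, Gb, Ab (with V from harmonic minor). Bb–Db–F = Bbm, Eb–Gb–Bb = Ebm, Db–F–Ab = Db and F–A–C = F all belong to that set. Bb–D–F is not: scale degree 1 in Bb minor carries Bbm (i). In Bb major the chord on that degree is Bb, so here it functions as I, borrowed from the parallel major. Eb–G–Bb doesn't fit — on degree 4 Bb minor would have Ebm (iv). Eb is the degree-4 chord of Bb major, so it is the borrowed IV.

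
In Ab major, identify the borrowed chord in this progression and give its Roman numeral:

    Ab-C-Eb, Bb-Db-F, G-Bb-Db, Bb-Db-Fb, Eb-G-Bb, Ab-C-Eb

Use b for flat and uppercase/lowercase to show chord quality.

Ab major has the diatonic set Ab, Bbm, Cm, Db, Eb, Fm, Gdim. Ab–C–Eb = Ab, Bb–Db–F = Bbm, G–Bb–Db = Gdim and Eb–G–Bb = Eb all belong to that set. Bb–Db–Fb is not: scale degree 2 in Ab major carries Bbm (ii). In Ab minor the chord on that degree is Bbdim, so here it functions as ii°, borrowed from the parallel minor.

ii°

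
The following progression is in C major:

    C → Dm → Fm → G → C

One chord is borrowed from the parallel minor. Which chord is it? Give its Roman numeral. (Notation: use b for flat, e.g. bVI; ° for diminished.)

iv

In C major the diatonic chords are C, Dm, Em, F, G, Am, Bdim. C, Dm and G are all diatonic. Fm (F–Ab–C) is not: scale degree 4 in C major carries F (IV). In C minor the chord on that degree is Fm, so here it functions as iv, borrowed from the parallel minor.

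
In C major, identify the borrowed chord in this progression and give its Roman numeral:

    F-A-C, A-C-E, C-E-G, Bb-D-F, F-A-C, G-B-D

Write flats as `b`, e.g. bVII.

C major has the diatonic set C, Dm, Em, F, G, Am, Bdim. Of the given chords, F–A–C = F, A–C–E = Am, C–E–G = C and G–B–D = G are diatonic. Bb–D–F doesn't fit — on degree 7 C major would have Bdim (vii°). Bb is the degree-7 chord of C minor, so it is the borrowed bVII.

bVII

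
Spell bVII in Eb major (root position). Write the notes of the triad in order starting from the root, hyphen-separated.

Scale degree 7 in Eb major is D. bVII uses the lowered form, Db, taken from Eb minor. Building the major chord from the parallel minor on Db: Db–F–Ab.

Db-F-Ab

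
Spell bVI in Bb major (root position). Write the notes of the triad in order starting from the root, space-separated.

Gb Bb Db

bVI is built on the lowered scale degree 6. In Bb major degree 6 is G; lowered it becomes Gb. Building the major chord from the parallel minor on Gb: Gb–Bb–Db.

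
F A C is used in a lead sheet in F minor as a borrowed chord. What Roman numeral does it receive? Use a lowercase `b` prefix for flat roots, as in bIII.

I

The root F is the diatonic 1st degree of F minor; the borrowing shows in the chord quality. The diatonic chord on degree 1 would be Fm (i), but F–A–C is the major chord from F major. As a borrowed chord it is labeled I.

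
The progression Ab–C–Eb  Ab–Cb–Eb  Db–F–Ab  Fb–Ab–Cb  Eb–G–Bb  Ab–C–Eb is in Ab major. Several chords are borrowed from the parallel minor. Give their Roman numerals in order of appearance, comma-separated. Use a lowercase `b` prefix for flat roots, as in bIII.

i, bVI

Ab major has the diatonic set Ab, Bbm, Cm, Db, Eb, Fm, Gdim. Ab–C–Eb = Ab, Db–F–Ab = Db and Eb–G–Bb = Eb are all diatonic. Ab–Cb–Eb doesn't fit — on degree 1 Ab major would have Ab (I). Abm is the degree-1 chord of Ab minor, so it is the borrowed i. Fb–Ab–Cb doesn't fit — on degree 6 Ab major would have Fm (vi). Fb is the degree-6 chord of Ab minor, so it is the borrowed bVI.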